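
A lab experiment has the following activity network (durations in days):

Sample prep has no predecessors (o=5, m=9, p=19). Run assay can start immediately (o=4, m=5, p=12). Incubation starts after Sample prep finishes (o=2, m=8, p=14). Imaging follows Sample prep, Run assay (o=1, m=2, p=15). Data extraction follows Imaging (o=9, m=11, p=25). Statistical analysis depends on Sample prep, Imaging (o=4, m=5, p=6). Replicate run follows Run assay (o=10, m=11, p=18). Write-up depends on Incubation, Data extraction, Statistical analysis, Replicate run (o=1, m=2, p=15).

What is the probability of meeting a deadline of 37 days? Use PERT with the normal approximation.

0.892

te_Sample prep = (5 + 4·9 + 19)/6 = 60/6 = 10; σ²_Sample prep = ((19−5)/6)² = 5.444
te_Run assay = (4 + 4·5 + 12)/6 = 36/6 = 6; σ²_Run assay = ((12−4)/6)² = 1.778
te_Incubation = (2 + 4·8 + 14)/6 = 48/6 = 8; σ²_Incubation = ((14−2)/6)² = 4.000
te_Imaging = (1 + 4·2 + 15)/6 = 24/6 = 4; σ²_Imaging = ((15−1)/6)² = 5.444
te_Data extraction = (9 + 4·11 + 25)/6 = 78/6 = 13; σ²_Data extraction = ((25−9)/6)² = 7.111
te_Statistical analysis = (4 + 4·5 + 6)/6 = 30/6 = 5; σ²_Statistical analysis = ((6−4)/6)² = 0.111
te_Replicate run = (10 + 4·11 + 18)/6 = 72/6 = 12; σ²_Replicate run = ((18−10)/6)² = 1.778
te_Write-up = (1 + 4·2 + 15)/6 = 24/6 = 4; σ²_Write-up = ((15−1)/6)² = 5.444

Forward pass:
ES_Sample prep = 0; EF_Sample prep = 10
ES_Run assay = 0; EF_Run assay = 6
ES_Incubation = 10; EF_Incubation = 10+8 = 18
ES_Imaging = max(EF_Sample prep=10, EF_Run assay=6) = 10; EF_Imaging = 10+4 = 14
ES_Data extraction = 14; EF_Data extraction = 14+13 = 27
ES_Statistical analysis = max(EF_Sample prep=10, EF_Imaging=14) = 14; EF_Statistical analysis = 14+5 = 19
ES_Replicate run = 6; EF_Replicate run = 6+12 = 18
ES_Write-up = max(EF_Incubation=18, EF_Data extraction=27, EF_Statistical analysis=19, EF_Replicate run=18) = 27; EF_Write-up = 27+4 = 31
Expected project duration μ = 31 days. Critical path: Sample prep → Imaging → Data extraction → Write-up.

Variance along critical path = 5.444 + 5.444 + 7.111 + 5.444 = 23.444; σ = √23.444 = 4.842 days.
Z = (37 − 31) / 4.842 = 1.239
P(T ≤ 37) = Φ(1.239) ≈ 0.892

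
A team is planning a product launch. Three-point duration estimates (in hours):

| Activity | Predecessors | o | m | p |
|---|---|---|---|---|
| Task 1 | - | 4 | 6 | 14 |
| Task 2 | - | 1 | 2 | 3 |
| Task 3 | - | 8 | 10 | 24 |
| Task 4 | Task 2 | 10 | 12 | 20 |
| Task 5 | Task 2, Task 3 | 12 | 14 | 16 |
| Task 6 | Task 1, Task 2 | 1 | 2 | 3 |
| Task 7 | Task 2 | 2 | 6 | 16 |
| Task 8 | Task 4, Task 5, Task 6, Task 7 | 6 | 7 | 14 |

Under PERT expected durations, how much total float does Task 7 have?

te_Task 1 = (4 + 4·6 + 14)/6 = 42/6 = 7
te_Task 2 = (1 + 4·2 + 3)/6 = 12/6 = 2
te_Task 3 = (8 + 4·10 + 24)/6 = 72/6 = 12
te_Task 4 = (10 + 4·12 + 20)/6 = 78/6 = 13
te_Task 5 = (12 + 4·14 + 16)/6 = 84/6 = 14
te_Task 6 = (1 + 4·2 + 3)/6 = 12/6 = 2
te_Task 7 = (2 + 4·6 + 16)/6 = 42/6 = 7
te_Task 8 = (6 + 4·7 + 14)/6 = 48/6 = 8

Forward pass:
ES_Task 1 = 0; EF_Task 1 = 7
ES_Task 2 = 0; EF_Task 2 = 2
ES_Task 3 = 0; EF_Task 3 = 12
ES_Task 4 = 2; EF_Task 4 = 2+13 = 15
ES_Task 5 = max(EF_Task 2=2, EF_Task 3=12) = 12; EF_Task 5 = 12+14 = 26
ES_Task 6 = max(EF_Task 1=7, EF_Task 2=2) = 7; EF_Task 6 = 7+2 = 9
ES_Task 7 = 2; EF_Task 7 = 2+7 = 9
ES_Task 8 = max(EF_Task 4=15, EF_Task 5=26, EF_Task 6=9, EF_Task 7=9) = 26; EF_Task 8 = 26+8 = 34
Expected project duration μ = 34 hours. Critical path: Task 3 → Task 5 → Task 8.

Backward pass:
LF_Task 8 = 34; LS_Task 8 = 34−8 = 26
LF_Task 7 = LS_Task 8 = 26; LS_Task 7 = 26−7 = 19
LF_Task 6 = LS_Task 8 = 26; LS_Task 6 = 26−2 = 24
LF_Task 5 = LS_Task 8 = 26; LS_Task 5 = 26−14 = 12
LF_Task 4 = LS_Task 8 = 26; LS_Task 4 = 26−13 = 13
LF_Task 3 = LS_Task 5 = 12; LS_Task 3 = 12−12 = 0
LF_Task 2 = min(LS_Task 4=13, LS_Task 5=12, LS_Task 6=24, LS_Task 7=19) = 12; LS_Task 2 = 12−2 = 10
LF_Task 1 = LS_Task 6 = 24; LS_Task 1 = 24−7 = 17
Slack_Task 7 = LS_Task 7 − ES_Task 7 = 19 − 2 = 17

17 hours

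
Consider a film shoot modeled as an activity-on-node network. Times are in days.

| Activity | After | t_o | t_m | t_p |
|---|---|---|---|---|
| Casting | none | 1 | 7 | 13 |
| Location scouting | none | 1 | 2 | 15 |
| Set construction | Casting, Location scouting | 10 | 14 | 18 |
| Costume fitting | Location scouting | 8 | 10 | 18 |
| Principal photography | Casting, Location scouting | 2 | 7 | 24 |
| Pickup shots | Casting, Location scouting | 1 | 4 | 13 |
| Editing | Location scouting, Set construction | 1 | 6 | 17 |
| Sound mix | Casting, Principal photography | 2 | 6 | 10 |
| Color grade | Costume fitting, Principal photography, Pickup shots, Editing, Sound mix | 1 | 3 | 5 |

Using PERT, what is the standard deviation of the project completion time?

te_Casting = (1 + 4·7 + 13)/6 = 42/6 = 7; σ²_Casting = ((13−1)/6)² = 4.000
te_Location scouting = (1 + 4·2 + 15)/6 = 24/6 = 4; σ²_Location scouting = ((15−1)/6)² = 5.444
te_Set construction = (10 + 4·14 + 18)/6 = 84/6 = 14; σ²_Set construction = ((18−10)/6)² = 1.778
te_Costume fitting = (8 + 4·10 + 18)/6 = 66/6 = 11; σ²_Costume fitting = ((18−8)/6)² = 2.778
te_Principal photography = (2 + 4·7 + 24)/6 = 54/6 = 9; σ²_Principal photography = ((24−2)/6)² = 13.444
te_Pickup shots = (1 + 4·4 + 13)/6 = 30/6 = 5; σ²_Pickup shots = ((13−1)/6)² = 4.000
te_Editing = (1 + 4·6 + 17)/6 = 42/6 = 7; σ²_Editing = ((17−1)/6)² = 7.111
te_Sound mix = (2 + 4·6 + 10)/6 = 36/6 = 6; σ²_Sound mix = ((10−2)/6)² = 1.778
te_Color grade = (1 + 4·3 + 5)/6 = 18/6 = 3; σ²_Color grade = ((5−1)/6)² = 0.444

Forward pass:
ES_Casting = 0; EF_Casting = 7
ES_Location scouting = 0; EF_Location scouting = 4
ES_Set construction = max(EF_Casting=7, EF_Location scouting=4) = 7; EF_Set construction = 7+14 = 21
ES_Costume fitting = 4; EF_Costume fitting = 4+11 = 15
ES_Principal photography = max(EF_Casting=7, EF_Location scouting=4) = 7; EF_Principal photography = 7+9 = 16
ES_Pickup shots = max(EF_Casting=7, EF_Location scouting=4) = 7; EF_Pickup shots = 7+5 = 12
ES_Editing = max(EF_Location scouting=4, EF_Set construction=21) = 21; EF_Editing = 21+7 = 28
ES_Sound mix = max(EF_Casting=7, EF_Principal photography=16) = 16; EF_Sound mix = 16+6 = 22
ES_Color grade = max(EF_Costume fitting=15, EF_Principal photography=16, EF_Pickup shots=12, EF_Editing=28, EF_Sound mix=22) = 28; EF_Color grade = 28+3 = 31
Expected project duration μ = 31 days. Critical path: Casting → Set construction → Editing → Color grade.

Variance along critical path = 4.000 + 1.778 + 7.111 + 0.444 = 13.333
σ = √13.333 = 3.651 days

3.65 days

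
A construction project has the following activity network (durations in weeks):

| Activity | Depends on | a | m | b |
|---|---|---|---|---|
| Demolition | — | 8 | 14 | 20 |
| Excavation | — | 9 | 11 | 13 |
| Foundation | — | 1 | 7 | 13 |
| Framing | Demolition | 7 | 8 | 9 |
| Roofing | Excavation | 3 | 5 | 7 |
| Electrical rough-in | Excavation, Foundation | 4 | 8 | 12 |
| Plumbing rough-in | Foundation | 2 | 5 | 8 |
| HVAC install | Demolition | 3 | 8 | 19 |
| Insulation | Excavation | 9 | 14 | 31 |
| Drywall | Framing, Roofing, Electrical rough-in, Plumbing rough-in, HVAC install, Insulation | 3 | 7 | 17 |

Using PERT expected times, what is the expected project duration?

te_Demolition = (8 + 4·14 + 20)/6 = 84/6 = 14
te_Excavation = (9 + 4·11 + 13)/6 = 66/6 = 11
te_Foundation = (1 + 4·7 + 13)/6 = 42/6 = 7
te_Framing = (7 + 4·8 + 9)/6 = 48/6 = 8
te_Roofing = (3 + 4·5 + 7)/6 = 30/6 = 5
te_Electrical rough-in = (4 + 4·8 + 12)/6 = 48/6 = 8
te_Plumbing rough-in = (2 + 4·5 + 8)/6 = 30/6 = 5
te_HVAC install = (3 + 4·8 + 19)/6 = 54/6 = 9
te_Insulation = (9 + 4·14 + 31)/6 = 96/6 = 16
te_Drywall = (3 + 4·7 + 17)/6 = 48/6 = 8

Forward pass:
ES_Demolition = 0; EF_Demolition = 14
ES_Excavation = 0; EF_Excavation = 11
ES_Foundation = 0; EF_Foundation = 7
ES_Framing = 14; EF_Framing = 14+8 = 22
ES_Roofing = 11; EF_Roofing = 11+5 = 16
ES_Electrical rough-in = max(EF_Excavation=11, EF_Foundation=7) = 11; EF_Electrical rough-in = 11+8 = 19
ES_Plumbing rough-in = 7; EF_Plumbing rough-in = 7+5 = 12
ES_HVAC install = 14; EF_HVAC install = 14+9 = 23
ES_Insulation = 11; EF_Insulation = 11+16 = 27
ES_Drywall = max(EF_Framing=22, EF_Roofing=16, EF_Electrical rough-in=19, EF_Plumbing rough-in=12, EF_HVAC install=23, EF_Insulation=27) = 27; EF_Drywall = 27+8 = 35
Expected project duration μ = 35 weeks. Critical path: Excavation → Insulation → Drywall.

35 weeks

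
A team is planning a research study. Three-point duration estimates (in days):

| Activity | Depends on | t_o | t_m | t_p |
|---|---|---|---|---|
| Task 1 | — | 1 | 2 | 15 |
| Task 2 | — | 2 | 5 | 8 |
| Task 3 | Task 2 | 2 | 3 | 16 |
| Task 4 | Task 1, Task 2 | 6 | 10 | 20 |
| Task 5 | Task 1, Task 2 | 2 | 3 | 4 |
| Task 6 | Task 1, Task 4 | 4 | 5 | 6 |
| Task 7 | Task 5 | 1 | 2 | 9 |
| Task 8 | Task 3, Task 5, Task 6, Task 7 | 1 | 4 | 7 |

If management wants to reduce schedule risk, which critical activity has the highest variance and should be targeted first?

Task 4

te_Task 1 = (1 + 4·2 + 15)/6 = 24/6 = 4; σ²_Task 1 = ((15−1)/6)² = 5.444
te_Task 2 = (2 + 4·5 + 8)/6 = 30/6 = 5; σ²_Task 2 = ((8−2)/6)² = 1.000
te_Task 3 = (2 + 4·3 + 16)/6 = 30/6 = 5; σ²_Task 3 = ((16−2)/6)² = 5.444
te_Task 4 = (6 + 4·10 + 20)/6 = 66/6 = 11; σ²_Task 4 = ((20−6)/6)² = 5.444
te_Task 5 = (2 + 4·3 + 4)/6 = 18/6 = 3; σ²_Task 5 = ((4−2)/6)² = 0.111
te_Task 6 = (4 + 4·5 + 6)/6 = 30/6 = 5; σ²_Task 6 = ((6−4)/6)² = 0.111
te_Task 7 = (1 + 4·2 + 9)/6 = 18/6 = 3; σ²_Task 7 = ((9−1)/6)² = 1.778
te_Task 8 = (1 + 4·4 + 7)/6 = 24/6 = 4; σ²_Task 8 = ((7−1)/6)² = 1.000

Forward pass:
ES_Task 1 = 0; EF_Task 1 = 4
ES_Task 2 = 0; EF_Task 2 = 5
ES_Task 3 = 5; EF_Task 3 = 5+5 = 10
ES_Task 4 = max(EF_Task 1=4, EF_Task 2=5) = 5; EF_Task 4 = 5+11 = 16
ES_Task 5 = max(EF_Task 1=4, EF_Task 2=5) = 5; EF_Task 5 = 5+3 = 8
ES_Task 6 = max(EF_Task 1=4, EF_Task 4=16) = 16; EF_Task 6 = 16+5 = 21
ES_Task 7 = 8; EF_Task 7 = 8+3 = 11
ES_Task 8 = max(EF_Task 3=10, EF_Task 5=8, EF_Task 6=21, EF_Task 7=11) = 21; EF_Task 8 = 21+4 = 25
Expected project duration μ = 25 days. Critical path: Task 2 → Task 4 → Task 6 → Task 8.

Variances on critical path: σ²_Task 2=1.000, σ²_Task 4=5.444, σ²_Task 6=0.111, σ²_Task 8=1.000.
Largest is σ²_Task 4 = 5.444.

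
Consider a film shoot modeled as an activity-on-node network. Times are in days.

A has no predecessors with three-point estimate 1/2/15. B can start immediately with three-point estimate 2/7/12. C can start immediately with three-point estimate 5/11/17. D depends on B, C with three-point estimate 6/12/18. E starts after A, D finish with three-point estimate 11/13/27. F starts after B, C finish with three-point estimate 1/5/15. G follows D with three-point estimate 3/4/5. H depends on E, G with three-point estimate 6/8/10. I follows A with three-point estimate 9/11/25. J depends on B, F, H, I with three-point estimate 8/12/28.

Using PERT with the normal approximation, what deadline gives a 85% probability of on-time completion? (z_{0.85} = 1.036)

te_A = (1 + 4·2 + 15)/6 = 24/6 = 4; σ²_A = ((15−1)/6)² = 5.444
te_B = (2 + 4·7 + 12)/6 = 42/6 = 7; σ²_B = ((12−2)/6)² = 2.778
te_C = (5 + 4·11 + 17)/6 = 66/6 = 11; σ²_C = ((17−5)/6)² = 4.000
te_D = (6 + 4·12 + 18)/6 = 72/6 = 12; σ²_D = ((18−6)/6)² = 4.000
te_E = (11 + 4·13 + 27)/6 = 90/6 = 15; σ²_E = ((27−11)/6)² = 7.111
te_F = (1 + 4·5 + 15)/6 = 36/6 = 6; σ²_F = ((15−1)/6)² = 5.444
te_G = (3 + 4·4 + 5)/6 = 24/6 = 4; σ²_G = ((5−3)/6)² = 0.111
te_H = (6 + 4·8 + 10)/6 = 48/6 = 8; σ²_H = ((10−6)/6)² = 0.444
te_I = (9 + 4·11 + 25)/6 = 78/6 = 13; σ²_I = ((25−9)/6)² = 7.111
te_J = (8 + 4·12 + 28)/6 = 84/6 = 14; σ²_J = ((28−8)/6)² = 11.111

Forward pass:
ES_A = 0; EF_A = 4
ES_B = 0; EF_B = 7
ES_C = 0; EF_C = 11
ES_D = max(EF_B=7, EF_C=11) = 11; EF_D = 11+12 = 23
ES_E = max(EF_A=4, EF_D=23) = 23; EF_E = 23+15 = 38
ES_F = max(EF_B=7, EF_C=11) = 11; EF_F = 11+6 = 17
ES_G = 23; EF_G = 23+4 = 27
ES_H = max(EF_E=38, EF_G=27) = 38; EF_H = 38+8 = 46
ES_I = 4; EF_I = 4+13 = 17
ES_J = max(EF_B=7, EF_F=17, EF_H=46, EF_I=17) = 46; EF_J = 46+14 = 60
Expected project duration μ = 60 days. Critical path: C → D → E → H → J.

Variance along critical path = 4.000 + 4.000 + 7.111 + 0.444 + 11.111 = 26.667; σ = 5.164 days.
D = μ + z·σ = 60 + 1.036·5.164 = 65.3 days

65.3 days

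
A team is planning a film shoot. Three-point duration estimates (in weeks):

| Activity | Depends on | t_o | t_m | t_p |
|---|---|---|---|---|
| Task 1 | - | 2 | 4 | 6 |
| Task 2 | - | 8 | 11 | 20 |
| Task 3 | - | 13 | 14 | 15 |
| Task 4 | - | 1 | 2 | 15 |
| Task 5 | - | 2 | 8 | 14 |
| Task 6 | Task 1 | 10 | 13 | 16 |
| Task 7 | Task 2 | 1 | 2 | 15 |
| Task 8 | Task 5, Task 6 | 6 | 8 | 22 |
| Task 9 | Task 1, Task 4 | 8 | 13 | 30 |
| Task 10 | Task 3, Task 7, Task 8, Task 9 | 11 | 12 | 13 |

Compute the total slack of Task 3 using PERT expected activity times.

13 weeks

te_Task 1 = (2 + 4·4 + 6)/6 = 24/6 = 4
te_Task 2 = (8 + 4·11 + 20)/6 = 72/6 = 12
te_Task 3 = (13 + 4·14 + 15)/6 = 84/6 = 14
te_Task 4 = (1 + 4·2 + 15)/6 = 24/6 = 4
te_Task 5 = (2 + 4·8 + 14)/6 = 48/6 = 8
te_Task 6 = (10 + 4·13 + 16)/6 = 78/6 = 13
te_Task 7 = (1 + 4·2 + 15)/6 = 24/6 = 4
te_Task 8 = (6 + 4·8 + 22)/6 = 60/6 = 10
te_Task 9 = (8 + 4·13 + 30)/6 = 90/6 = 15
te_Task 10 = (11 + 4·12 + 13)/6 = 72/6 = 12

Forward pass:
ES_Task 1 = 0; EF_Task 1 = 4
ES_Task 2 = 0; EF_Task 2 = 12
ES_Task 3 = 0; EF_Task 3 = 14
ES_Task 4 = 0; EF_Task 4 = 4
ES_Task 5 = 0; EF_Task 5 = 8
ES_Task 6 = 4; EF_Task 6 = 4+13 = 17
ES_Task 7 = 12; EF_Task 7 = 12+4 = 16
ES_Task 8 = max(EF_Task 5=8, EF_Task 6=17) = 17; EF_Task 8 = 17+10 = 27
ES_Task 9 = max(EF_Task 1=4, EF_Task 4=4) = 4; EF_Task 9 = 4+15 = 19
ES_Task 10 = max(EF_Task 3=14, EF_Task 7=16, EF_Task 8=27, EF_Task 9=19) = 27; EF_Task 10 = 27+12 = 39
Expected project duration μ = 39 weeks. Critical path: Task 1 → Task 6 → Task 8 → Task 10.

Backward pass:
LF_Task 10 = 39; LS_Task 10 = 39−12 = 27
LF_Task 9 = LS_Task 10 = 27; LS_Task 9 = 27−15 = 12
LF_Task 8 = LS_Task 10 = 27; LS_Task 8 = 27−10 = 17
LF_Task 7 = LS_Task 10 = 27; LS_Task 7 = 27−4 = 23
LF_Task 6 = LS_Task 8 = 17; LS_Task 6 = 17−13 = 4
LF_Task 5 = LS_Task 8 = 17; LS_Task 5 = 17−8 = 9
LF_Task 4 = LS_Task 9 = 12; LS_Task 4 = 12−4 = 8
LF_Task 3 = LS_Task 10 = 27; LS_Task 3 = 27−14 = 13
LF_Task 2 = LS_Task 7 = 23; LS_Task 2 = 23−12 = 11
LF_Task 1 = min(LS_Task 6=4, LS_Task 9=12) = 4; LS_Task 1 = 4−4 = 0
Slack_Task 3 = LS_Task 3 − ES_Task 3 = 13 − 0 = 13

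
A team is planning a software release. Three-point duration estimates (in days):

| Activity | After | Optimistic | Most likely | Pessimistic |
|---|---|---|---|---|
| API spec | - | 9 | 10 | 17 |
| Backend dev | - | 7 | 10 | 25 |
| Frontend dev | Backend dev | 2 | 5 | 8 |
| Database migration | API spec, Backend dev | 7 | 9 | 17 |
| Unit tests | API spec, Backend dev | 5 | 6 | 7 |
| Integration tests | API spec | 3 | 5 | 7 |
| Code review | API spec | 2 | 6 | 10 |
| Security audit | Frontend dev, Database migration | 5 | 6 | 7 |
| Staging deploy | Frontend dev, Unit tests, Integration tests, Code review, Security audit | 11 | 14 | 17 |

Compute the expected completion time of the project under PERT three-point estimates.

42 days

te_API spec = (9 + 4·10 + 17)/6 = 66/6 = 11
te_Backend dev = (7 + 4·10 + 25)/6 = 72/6 = 12
te_Frontend dev = (2 + 4·5 + 8)/6 = 30/6 = 5
te_Database migration = (7 + 4·9 + 17)/6 = 60/6 = 10
te_Unit tests = (5 + 4·6 + 7)/6 = 36/6 = 6
te_Integration tests = (3 + 4·5 + 7)/6 = 30/6 = 5
te_Code review = (2 + 4·6 + 10)/6 = 36/6 = 6
te_Security audit = (5 + 4·6 + 7)/6 = 36/6 = 6
te_Staging deploy = (11 + 4·14 + 17)/6 = 84/6 = 14

Forward pass:
ES_API spec = 0; EF_API spec = 11
ES_Backend dev = 0; EF_Backend dev = 12
ES_Frontend dev = 12; EF_Frontend dev = 12+5 = 17
ES_Database migration = max(EF_API spec=11, EF_Backend dev=12) = 12; EF_Database migration = 12+10 = 22
ES_Unit tests = max(EF_API spec=11, EF_Backend dev=12) = 12; EF_Unit tests = 12+6 = 18
ES_Integration tests = 11; EF_Integration tests = 11+5 = 16
ES_Code review = 11; EF_Code review = 11+6 = 17
ES_Security audit = max(EF_Frontend dev=17, EF_Database migration=22) = 22; EF_Security audit = 22+6 = 28
ES_Staging deploy = max(EF_Frontend dev=17, EF_Unit tests=18, EF_Integration tests=16, EF_Code review=17, EF_Security audit=28) = 28; EF_Staging deploy = 28+14 = 42
Expected project duration μ = 42 days. Critical path: Backend dev → Database migration → Security audit → Staging deploy.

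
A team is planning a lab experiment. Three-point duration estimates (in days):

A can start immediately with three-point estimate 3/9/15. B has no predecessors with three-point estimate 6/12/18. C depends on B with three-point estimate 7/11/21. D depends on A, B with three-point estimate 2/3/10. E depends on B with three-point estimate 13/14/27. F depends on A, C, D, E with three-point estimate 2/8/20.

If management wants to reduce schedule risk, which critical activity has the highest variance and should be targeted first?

te_A = (3 + 4·9 + 15)/6 = 54/6 = 9; σ²_A = ((15−3)/6)² = 4.000
te_B = (6 + 4·12 + 18)/6 = 72/6 = 12; σ²_B = ((18−6)/6)² = 4.000
te_C = (7 + 4·11 + 21)/6 = 72/6 = 12; σ²_C = ((21−7)/6)² = 5.444
te_D = (2 + 4·3 + 10)/6 = 24/6 = 4; σ²_D = ((10−2)/6)² = 1.778
te_E = (13 + 4·14 + 27)/6 = 96/6 = 16; σ²_E = ((27−13)/6)² = 5.444
te_F = (2 + 4·8 + 20)/6 = 54/6 = 9; σ²_F = ((20−2)/6)² = 9.000

Forward pass:
ES_A = 0; EF_A = 9
ES_B = 0; EF_B = 12
ES_C = 12; EF_C = 12+12 = 24
ES_D = max(EF_A=9, EF_B=12) = 12; EF_D = 12+4 = 16
ES_E = 12; EF_E = 12+16 = 28
ES_F = max(EF_A=9, EF_C=24, EF_D=16, EF_E=28) = 28; EF_F = 28+9 = 37
Expected project duration μ = 37 days. Critical path: B → E → F.

Variances on critical path: σ²_B=4.000, σ²_E=5.444, σ²_F=9.000.
Largest is σ²_F = 9.000.

F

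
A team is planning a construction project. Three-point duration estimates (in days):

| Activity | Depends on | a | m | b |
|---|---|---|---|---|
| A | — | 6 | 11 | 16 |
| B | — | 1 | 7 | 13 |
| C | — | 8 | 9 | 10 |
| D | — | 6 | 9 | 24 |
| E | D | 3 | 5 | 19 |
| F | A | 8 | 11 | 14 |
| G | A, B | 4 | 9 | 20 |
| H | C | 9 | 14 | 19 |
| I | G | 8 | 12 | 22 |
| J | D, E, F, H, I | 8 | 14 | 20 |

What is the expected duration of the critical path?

48 days

te_A = (6 + 4·11 + 16)/6 = 66/6 = 11
te_B = (1 + 4·7 + 13)/6 = 42/6 = 7
te_C = (8 + 4·9 + 10)/6 = 54/6 = 9
te_D = (6 + 4·9 + 24)/6 = 66/6 = 11
te_E = (3 + 4·5 + 19)/6 = 42/6 = 7
te_F = (8 + 4·11 + 14)/6 = 66/6 = 11
te_G = (4 + 4·9 + 20)/6 = 60/6 = 10
te_H = (9 + 4·14 + 19)/6 = 84/6 = 14
te_I = (8 + 4·12 + 22)/6 = 78/6 = 13
te_J = (8 + 4·14 + 20)/6 = 84/6 = 14

Forward pass:
ES_A = 0; EF_A = 11
ES_B = 0; EF_B = 7
ES_C = 0; EF_C = 9
ES_D = 0; EF_D = 11
ES_E = 11; EF_E = 11+7 = 18
ES_F = 11; EF_F = 11+11 = 22
ES_G = max(EF_A=11, EF_B=7) = 11; EF_G = 11+10 = 21
ES_H = 9; EF_H = 9+14 = 23
ES_I = 21; EF_I = 21+13 = 34
ES_J = max(EF_D=11, EF_E=18, EF_F=22, EF_H=23, EF_I=34) = 34; EF_J = 34+14 = 48
Expected project duration μ = 48 days. Critical path: A → G → I → J.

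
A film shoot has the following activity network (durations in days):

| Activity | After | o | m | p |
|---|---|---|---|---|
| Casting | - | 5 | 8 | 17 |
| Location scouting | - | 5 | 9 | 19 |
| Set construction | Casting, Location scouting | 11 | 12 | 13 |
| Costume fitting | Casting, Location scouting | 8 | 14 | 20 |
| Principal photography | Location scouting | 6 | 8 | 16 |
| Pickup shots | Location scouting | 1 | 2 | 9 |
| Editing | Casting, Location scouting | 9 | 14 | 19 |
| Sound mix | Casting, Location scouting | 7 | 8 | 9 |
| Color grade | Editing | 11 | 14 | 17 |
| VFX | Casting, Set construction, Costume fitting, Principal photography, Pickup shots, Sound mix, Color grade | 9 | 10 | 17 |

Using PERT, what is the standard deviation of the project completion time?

te_Casting = (5 + 4·8 + 17)/6 = 54/6 = 9; σ²_Casting = ((17−5)/6)² = 4.000
te_Location scouting = (5 + 4·9 + 19)/6 = 60/6 = 10; σ²_Location scouting = ((19−5)/6)² = 5.444
te_Set construction = (11 + 4·12 + 13)/6 = 72/6 = 12; σ²_Set construction = ((13−11)/6)² = 0.111
te_Costume fitting = (8 + 4·14 + 20)/6 = 84/6 = 14; σ²_Costume fitting = ((20−8)/6)² = 4.000
te_Principal photography = (6 + 4·8 + 16)/6 = 54/6 = 9; σ²_Principal photography = ((16−6)/6)² = 2.778
te_Pickup shots = (1 + 4·2 + 9)/6 = 18/6 = 3; σ²_Pickup shots = ((9−1)/6)² = 1.778
te_Editing = (9 + 4·14 + 19)/6 = 84/6 = 14; σ²_Editing = ((19−9)/6)² = 2.778
te_Sound mix = (7 + 4·8 + 9)/6 = 48/6 = 8; σ²_Sound mix = ((9−7)/6)² = 0.111
te_Color grade = (11 + 4·14 + 17)/6 = 84/6 = 14; σ²_Color grade = ((17−11)/6)² = 1.000
te_VFX = (9 + 4·10 + 17)/6 = 66/6 = 11; σ²_VFX = ((17−9)/6)² = 1.778

Forward pass:
ES_Casting = 0; EF_Casting = 9
ES_Location scouting = 0; EF_Location scouting = 10
ES_Set construction = max(EF_Casting=9, EF_Location scouting=10) = 10; EF_Set construction = 10+12 = 22
ES_Costume fitting = max(EF_Casting=9, EF_Location scouting=10) = 10; EF_Costume fitting = 10+14 = 24
ES_Principal photography = 10; EF_Principal photography = 10+9 = 19
ES_Pickup shots = 10; EF_Pickup shots = 10+3 = 13
ES_Editing = max(EF_Casting=9, EF_Location scouting=10) = 10; EF_Editing = 10+14 = 24
ES_Sound mix = max(EF_Casting=9, EF_Location scouting=10) = 10; EF_Sound mix = 10+8 = 18
ES_Color grade = 24; EF_Color grade = 24+14 = 38
ES_VFX = max(EF_Casting=9, EF_Set construction=22, EF_Costume fitting=24, EF_Principal photography=19, EF_Pickup shots=13, EF_Sound mix=18, EF_Color grade=38) = 38; EF_VFX = 38+11 = 49
Expected project duration μ = 49 days. Critical path: Location scouting → Editing → Color grade → VFX.

Variance along critical path = 5.444 + 2.778 + 1.000 + 1.778 = 11.000
σ = √11.000 = 3.317 days

3.32 days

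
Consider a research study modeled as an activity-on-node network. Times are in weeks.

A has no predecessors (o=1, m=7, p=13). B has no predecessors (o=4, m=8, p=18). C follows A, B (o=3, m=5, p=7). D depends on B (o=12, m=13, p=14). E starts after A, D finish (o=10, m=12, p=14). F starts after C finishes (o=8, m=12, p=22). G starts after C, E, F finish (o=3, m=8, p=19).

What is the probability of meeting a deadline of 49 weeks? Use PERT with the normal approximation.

te_A = (1 + 4·7 + 13)/6 = 42/6 = 7; σ²_A = ((13−1)/6)² = 4.000
te_B = (4 + 4·8 + 18)/6 = 54/6 = 9; σ²_B = ((18−4)/6)² = 5.444
te_C = (3 + 4·5 + 7)/6 = 30/6 = 5; σ²_C = ((7−3)/6)² = 0.444
te_D = (12 + 4·13 + 14)/6 = 78/6 = 13; σ²_D = ((14−12)/6)² = 0.111
te_E = (10 + 4·12 + 14)/6 = 72/6 = 12; σ²_E = ((14−10)/6)² = 0.444
te_F = (8 + 4·12 + 22)/6 = 78/6 = 13; σ²_F = ((22−8)/6)² = 5.444
te_G = (3 + 4·8 + 19)/6 = 54/6 = 9; σ²_G = ((19−3)/6)² = 7.111

Forward pass:
ES_A = 0; EF_A = 7
ES_B = 0; EF_B = 9
ES_C = max(EF_A=7, EF_B=9) = 9; EF_C = 9+5 = 14
ES_D = 9; EF_D = 9+13 = 22
ES_E = max(EF_A=7, EF_D=22) = 22; EF_E = 22+12 = 34
ES_F = 14; EF_F = 14+13 = 27
ES_G = max(EF_C=14, EF_E=34, EF_F=27) = 34; EF_G = 34+9 = 43
Expected project duration μ = 43 weeks. Critical path: B → D → E → G.

Variance along critical path = 5.444 + 0.111 + 0.444 + 7.111 = 13.111; σ = √13.111 = 3.621 weeks.
Z = (49 − 43) / 3.621 = 1.657
P(T ≤ 49) = Φ(1.657) ≈ 0.951

0.951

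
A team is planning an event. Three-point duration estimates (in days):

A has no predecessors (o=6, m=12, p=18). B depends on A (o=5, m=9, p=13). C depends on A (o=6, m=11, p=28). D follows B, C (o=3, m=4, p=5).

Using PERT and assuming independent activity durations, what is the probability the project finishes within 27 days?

0.317

te_A = (6 + 4·12 + 18)/6 = 72/6 = 12; σ²_A = ((18−6)/6)² = 4.000
te_B = (5 + 4·9 + 13)/6 = 54/6 = 9; σ²_B = ((13−5)/6)² = 1.778
te_C = (6 + 4·11 + 28)/6 = 78/6 = 13; σ²_C = ((28−6)/6)² = 13.444
te_D = (3 + 4·4 + 5)/6 = 24/6 = 4; σ²_D = ((5−3)/6)² = 0.111

Forward pass:
ES_A = 0; EF_A = 12
ES_B = 12; EF_B = 12+9 = 21
ES_C = 12; EF_C = 12+13 = 25
ES_D = max(EF_B=21, EF_C=25) = 25; EF_D = 25+4 = 29
Expected project duration μ = 29 days. Critical path: A → C → D.

Variance along critical path = 4.000 + 13.444 + 0.111 = 17.556; σ = √17.556 = 4.190 days.
Z = (27 − 29) / 4.190 = -0.477
P(T ≤ 27) = Φ(-0.477) ≈ 0.317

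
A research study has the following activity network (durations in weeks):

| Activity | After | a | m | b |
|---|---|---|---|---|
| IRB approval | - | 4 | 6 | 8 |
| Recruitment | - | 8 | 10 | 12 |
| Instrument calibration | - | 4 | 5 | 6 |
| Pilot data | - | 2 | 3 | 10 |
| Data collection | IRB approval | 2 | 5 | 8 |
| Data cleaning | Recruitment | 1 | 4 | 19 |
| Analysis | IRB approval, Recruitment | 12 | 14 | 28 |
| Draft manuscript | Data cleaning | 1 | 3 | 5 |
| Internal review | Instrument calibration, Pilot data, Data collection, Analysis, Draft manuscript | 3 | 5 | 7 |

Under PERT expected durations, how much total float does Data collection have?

15 weeks

te_IRB approval = (4 + 4·6 + 8)/6 = 36/6 = 6
te_Recruitment = (8 + 4·10 + 12)/6 = 60/6 = 10
te_Instrument calibration = (4 + 4·5 + 6)/6 = 30/6 = 5
te_Pilot data = (2 + 4·3 + 10)/6 = 24/6 = 4
te_Data collection = (2 + 4·5 + 8)/6 = 30/6 = 5
te_Data cleaning = (1 + 4·4 + 19)/6 = 36/6 = 6
te_Analysis = (12 + 4·14 + 28)/6 = 96/6 = 16
te_Draft manuscript = (1 + 4·3 + 5)/6 = 18/6 = 3
te_Internal review = (3 + 4·5 + 7)/6 = 30/6 = 5

Forward pass:
ES_IRB approval = 0; EF_IRB approval = 6
ES_Recruitment = 0; EF_Recruitment = 10
ES_Instrument calibration = 0; EF_Instrument calibration = 5
ES_Pilot data = 0; EF_Pilot data = 4
ES_Data collection = 6; EF_Data collection = 6+5 = 11
ES_Data cleaning = 10; EF_Data cleaning = 10+6 = 16
ES_Analysis = max(EF_IRB approval=6, EF_Recruitment=10) = 10; EF_Analysis = 10+16 = 26
ES_Draft manuscript = 16; EF_Draft manuscript = 16+3 = 19
ES_Internal review = max(EF_Instrument calibration=5, EF_Pilot data=4, EF_Data collection=11, EF_Analysis=26, EF_Draft manuscript=19) = 26; EF_Internal review = 26+5 = 31
Expected project duration μ = 31 weeks. Critical path: Recruitment → Analysis → Internal review.

Backward pass:
LF_Internal review = 31; LS_Internal review = 31−5 = 26
LF_Draft manuscript = LS_Internal review = 26; LS_Draft manuscript = 26−3 = 23
LF_Analysis = LS_Internal review = 26; LS_Analysis = 26−16 = 10
LF_Data cleaning = LS_Draft manuscript = 23; LS_Data cleaning = 23−6 = 17
LF_Data collection = LS_Internal review = 26; LS_Data collection = 26−5 = 21
LF_Pilot data = LS_Internal review = 26; LS_Pilot data = 26−4 = 22
LF_Instrument calibration = LS_Internal review = 26; LS_Instrument calibration = 26−5 = 21
LF_Recruitment = min(LS_Data cleaning=17, LS_Analysis=10) = 10; LS_Recruitment = 10−10 = 0
LF_IRB approval = min(LS_Data collection=21, LS_Analysis=10) = 10; LS_IRB approval = 10−6 = 4
Slack_Data collection = LS_Data collection − ES_Data collection = 21 − 6 = 15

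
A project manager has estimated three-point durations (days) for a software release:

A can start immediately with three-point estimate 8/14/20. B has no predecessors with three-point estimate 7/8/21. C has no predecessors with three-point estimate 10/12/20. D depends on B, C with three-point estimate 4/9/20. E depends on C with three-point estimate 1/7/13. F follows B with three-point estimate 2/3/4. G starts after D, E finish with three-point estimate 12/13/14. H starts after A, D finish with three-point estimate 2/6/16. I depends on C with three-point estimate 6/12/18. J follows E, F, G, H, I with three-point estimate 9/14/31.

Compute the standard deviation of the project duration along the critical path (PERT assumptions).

te_A = (8 + 4·14 + 20)/6 = 84/6 = 14; σ²_A = ((20−8)/6)² = 4.000
te_B = (7 + 4·8 + 21)/6 = 60/6 = 10; σ²_B = ((21−7)/6)² = 5.444
te_C = (10 + 4·12 + 20)/6 = 78/6 = 13; σ²_C = ((20−10)/6)² = 2.778
te_D = (4 + 4·9 + 20)/6 = 60/6 = 10; σ²_D = ((20−4)/6)² = 7.111
te_E = (1 + 4·7 + 13)/6 = 42/6 = 7; σ²_E = ((13−1)/6)² = 4.000
te_F = (2 + 4·3 + 4)/6 = 18/6 = 3; σ²_F = ((4−2)/6)² = 0.111
te_G = (12 + 4·13 + 14)/6 = 78/6 = 13; σ²_G = ((14−12)/6)² = 0.111
te_H = (2 + 4·6 + 16)/6 = 42/6 = 7; σ²_H = ((16−2)/6)² = 5.444
te_I = (6 + 4·12 + 18)/6 = 72/6 = 12; σ²_I = ((18−6)/6)² = 4.000
te_J = (9 + 4·14 + 31)/6 = 96/6 = 16; σ²_J = ((31−9)/6)² = 13.444

Forward pass:
ES_A = 0; EF_A = 14
ES_B = 0; EF_B = 10
ES_C = 0; EF_C = 13
ES_D = max(EF_B=10, EF_C=13) = 13; EF_D = 13+10 = 23
ES_E = 13; EF_E = 13+7 = 20
ES_F = 10; EF_F = 10+3 = 13
ES_G = max(EF_D=23, EF_E=20) = 23; EF_G = 23+13 = 36
ES_H = max(EF_A=14, EF_D=23) = 23; EF_H = 23+7 = 30
ES_I = 13; EF_I = 13+12 = 25
ES_J = max(EF_E=20, EF_F=13, EF_G=36, EF_H=30, EF_I=25) = 36; EF_J = 36+16 = 52
Expected project duration μ = 52 days. Critical path: C → D → G → J.

Variance along critical path = 2.778 + 7.111 + 0.111 + 13.444 = 23.444
σ = √23.444 = 4.842 days

4.84 days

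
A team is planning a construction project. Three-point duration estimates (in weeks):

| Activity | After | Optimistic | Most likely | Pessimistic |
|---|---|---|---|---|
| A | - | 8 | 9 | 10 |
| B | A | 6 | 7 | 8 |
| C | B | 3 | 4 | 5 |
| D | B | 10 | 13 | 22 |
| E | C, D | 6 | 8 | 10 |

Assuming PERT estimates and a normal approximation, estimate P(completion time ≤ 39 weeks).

0.678

te_A = (8 + 4·9 + 10)/6 = 54/6 = 9; σ²_A = ((10−8)/6)² = 0.111
te_B = (6 + 4·7 + 8)/6 = 42/6 = 7; σ²_B = ((8−6)/6)² = 0.111
te_C = (3 + 4·4 + 5)/6 = 24/6 = 4; σ²_C = ((5−3)/6)² = 0.111
te_D = (10 + 4·13 + 22)/6 = 84/6 = 14; σ²_D = ((22−10)/6)² = 4.000
te_E = (6 + 4·8 + 10)/6 = 48/6 = 8; σ²_E = ((10−6)/6)² = 0.444

Forward pass:
ES_A = 0; EF_A = 9
ES_B = 9; EF_B = 9+7 = 16
ES_C = 16; EF_C = 16+4 = 20
ES_D = 16; EF_D = 16+14 = 30
ES_E = max(EF_C=20, EF_D=30) = 30; EF_E = 30+8 = 38
Expected project duration μ = 38 weeks. Critical path: A → B → D → E.

Variance along critical path = 0.111 + 0.111 + 4.000 + 0.444 = 4.667; σ = √4.667 = 2.160 weeks.
Z = (39 − 38) / 2.160 = 0.463
P(T ≤ 39) = Φ(0.463) ≈ 0.678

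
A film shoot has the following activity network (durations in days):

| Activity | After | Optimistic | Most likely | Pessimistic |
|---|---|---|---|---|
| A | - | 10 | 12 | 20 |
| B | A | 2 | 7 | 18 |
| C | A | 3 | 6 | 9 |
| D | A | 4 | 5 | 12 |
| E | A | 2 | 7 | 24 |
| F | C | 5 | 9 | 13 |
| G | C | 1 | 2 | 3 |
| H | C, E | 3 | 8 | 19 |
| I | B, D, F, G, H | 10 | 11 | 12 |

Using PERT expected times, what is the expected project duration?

42 days

te_A = (10 + 4·12 + 20)/6 = 78/6 = 13
te_B = (2 + 4·7 + 18)/6 = 48/6 = 8
te_C = (3 + 4·6 + 9)/6 = 36/6 = 6
te_D = (4 + 4·5 + 12)/6 = 36/6 = 6
te_E = (2 + 4·7 + 24)/6 = 54/6 = 9
te_F = (5 + 4·9 + 13)/6 = 54/6 = 9
te_G = (1 + 4·2 + 3)/6 = 12/6 = 2
te_H = (3 + 4·8 + 19)/6 = 54/6 = 9
te_I = (10 + 4·11 + 12)/6 = 66/6 = 11

Forward pass:
ES_A = 0; EF_A = 13
ES_B = 13; EF_B = 13+8 = 21
ES_C = 13; EF_C = 13+6 = 19
ES_D = 13; EF_D = 13+6 = 19
ES_E = 13; EF_E = 13+9 = 22
ES_F = 19; EF_F = 19+9 = 28
ES_G = 19; EF_G = 19+2 = 21
ES_H = max(EF_C=19, EF_E=22) = 22; EF_H = 22+9 = 31
ES_I = max(EF_B=21, EF_D=19, EF_F=28, EF_G=21, EF_H=31) = 31; EF_I = 31+11 = 42
Expected project duration μ = 42 days. Critical path: A → E → H → I.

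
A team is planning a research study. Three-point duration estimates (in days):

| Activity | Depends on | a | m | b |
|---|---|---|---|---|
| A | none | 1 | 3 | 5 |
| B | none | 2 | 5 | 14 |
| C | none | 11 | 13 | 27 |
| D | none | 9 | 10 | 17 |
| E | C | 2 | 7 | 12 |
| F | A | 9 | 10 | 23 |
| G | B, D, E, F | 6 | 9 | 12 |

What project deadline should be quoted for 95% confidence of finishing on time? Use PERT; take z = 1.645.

36.4 days

te_A = (1 + 4·3 + 5)/6 = 18/6 = 3; σ²_A = ((5−1)/6)² = 0.444
te_B = (2 + 4·5 + 14)/6 = 36/6 = 6; σ²_B = ((14−2)/6)² = 4.000
te_C = (11 + 4·13 + 27)/6 = 90/6 = 15; σ²_C = ((27−11)/6)² = 7.111
te_D = (9 + 4·10 + 17)/6 = 66/6 = 11; σ²_D = ((17−9)/6)² = 1.778
te_E = (2 + 4·7 + 12)/6 = 42/6 = 7; σ²_E = ((12−2)/6)² = 2.778
te_F = (9 + 4·10 + 23)/6 = 72/6 = 12; σ²_F = ((23−9)/6)² = 5.444
te_G = (6 + 4·9 + 12)/6 = 54/6 = 9; σ²_G = ((12−6)/6)² = 1.000

Forward pass:
ES_A = 0; EF_A = 3
ES_B = 0; EF_B = 6
ES_C = 0; EF_C = 15
ES_D = 0; EF_D = 11
ES_E = 15; EF_E = 15+7 = 22
ES_F = 3; EF_F = 3+12 = 15
ES_G = max(EF_B=6, EF_D=11, EF_E=22, EF_F=15) = 22; EF_G = 22+9 = 31
Expected project duration μ = 31 days. Critical path: C → E → G.

Variance along critical path = 7.111 + 2.778 + 1.000 = 10.889; σ = 3.300 days.
D = μ + z·σ = 31 + 1.645·3.300 = 36.4 days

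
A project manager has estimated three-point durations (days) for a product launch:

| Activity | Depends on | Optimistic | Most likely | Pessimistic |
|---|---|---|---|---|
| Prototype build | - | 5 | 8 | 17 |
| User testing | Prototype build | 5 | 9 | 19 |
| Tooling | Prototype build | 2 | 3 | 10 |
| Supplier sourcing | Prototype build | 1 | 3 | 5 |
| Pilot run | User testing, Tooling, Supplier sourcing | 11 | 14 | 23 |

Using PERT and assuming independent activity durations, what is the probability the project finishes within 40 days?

te_Prototype build = (5 + 4·8 + 17)/6 = 54/6 = 9; σ²_Prototype build = ((17−5)/6)² = 4.000
te_User testing = (5 + 4·9 + 19)/6 = 60/6 = 10; σ²_User testing = ((19−5)/6)² = 5.444
te_Tooling = (2 + 4·3 + 10)/6 = 24/6 = 4; σ²_Tooling = ((10−2)/6)² = 1.778
te_Supplier sourcing = (1 + 4·3 + 5)/6 = 18/6 = 3; σ²_Supplier sourcing = ((5−1)/6)² = 0.444
te_Pilot run = (11 + 4·14 + 23)/6 = 90/6 = 15; σ²_Pilot run = ((23−11)/6)² = 4.000

Forward pass:
ES_Prototype build = 0; EF_Prototype build = 9
ES_User testing = 9; EF_User testing = 9+10 = 19
ES_Tooling = 9; EF_Tooling = 9+4 = 13
ES_Supplier sourcing = 9; EF_Supplier sourcing = 9+3 = 12
ES_Pilot run = max(EF_User testing=19, EF_Tooling=13, EF_Supplier sourcing=12) = 19; EF_Pilot run = 19+15 = 34
Expected project duration μ = 34 days. Critical path: Prototype build → User testing → Pilot run.

Variance along critical path = 4.000 + 5.444 + 4.000 = 13.444; σ = √13.444 = 3.667 days.
Z = (40 − 34) / 3.667 = 1.636
P(T ≤ 40) = Φ(1.636) ≈ 0.949

0.949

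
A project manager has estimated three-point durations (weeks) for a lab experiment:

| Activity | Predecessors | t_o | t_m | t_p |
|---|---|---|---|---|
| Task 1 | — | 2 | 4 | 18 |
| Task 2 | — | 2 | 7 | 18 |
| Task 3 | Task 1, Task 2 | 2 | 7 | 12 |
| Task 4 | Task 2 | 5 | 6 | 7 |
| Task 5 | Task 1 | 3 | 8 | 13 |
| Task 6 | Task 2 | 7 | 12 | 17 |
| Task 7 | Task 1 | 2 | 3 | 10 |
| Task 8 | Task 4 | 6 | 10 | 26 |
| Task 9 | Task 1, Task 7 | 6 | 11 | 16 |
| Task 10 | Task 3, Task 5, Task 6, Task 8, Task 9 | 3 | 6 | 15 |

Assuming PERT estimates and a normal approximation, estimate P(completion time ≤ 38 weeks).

te_Task 1 = (2 + 4·4 + 18)/6 = 36/6 = 6; σ²_Task 1 = ((18−2)/6)² = 7.111
te_Task 2 = (2 + 4·7 + 18)/6 = 48/6 = 8; σ²_Task 2 = ((18−2)/6)² = 7.111
te_Task 3 = (2 + 4·7 + 12)/6 = 42/6 = 7; σ²_Task 3 = ((12−2)/6)² = 2.778
te_Task 4 = (5 + 4·6 + 7)/6 = 36/6 = 6; σ²_Task 4 = ((7−5)/6)² = 0.111
te_Task 5 = (3 + 4·8 + 13)/6 = 48/6 = 8; σ²_Task 5 = ((13−3)/6)² = 2.778
te_Task 6 = (7 + 4·12 + 17)/6 = 72/6 = 12; σ²_Task 6 = ((17−7)/6)² = 2.778
te_Task 7 = (2 + 4·3 + 10)/6 = 24/6 = 4; σ²_Task 7 = ((10−2)/6)² = 1.778
te_Task 8 = (6 + 4·10 + 26)/6 = 72/6 = 12; σ²_Task 8 = ((26−6)/6)² = 11.111
te_Task 9 = (6 + 4·11 + 16)/6 = 66/6 = 11; σ²_Task 9 = ((16−6)/6)² = 2.778
te_Task 10 = (3 + 4·6 + 15)/6 = 42/6 = 7; σ²_Task 10 = ((15−3)/6)² = 4.000

Forward pass:
ES_Task 1 = 0; EF_Task 1 = 6
ES_Task 2 = 0; EF_Task 2 = 8
ES_Task 3 = max(EF_Task 1=6, EF_Task 2=8) = 8; EF_Task 3 = 8+7 = 15
ES_Task 4 = 8; EF_Task 4 = 8+6 = 14
ES_Task 5 = 6; EF_Task 5 = 6+8 = 14
ES_Task 6 = 8; EF_Task 6 = 8+12 = 20
ES_Task 7 = 6; EF_Task 7 = 6+4 = 10
ES_Task 8 = 14; EF_Task 8 = 14+12 = 26
ES_Task 9 = max(EF_Task 1=6, EF_Task 7=10) = 10; EF_Task 9 = 10+11 = 21
ES_Task 10 = max(EF_Task 3=15, EF_Task 5=14, EF_Task 6=20, EF_Task 8=26, EF_Task 9=21) = 26; EF_Task 10 = 26+7 = 33
Expected project duration μ = 33 weeks. Critical path: Task 2 → Task 4 → Task 8 → Task 10.

Variance along critical path = 7.111 + 0.111 + 11.111 + 4.000 = 22.333; σ = √22.333 = 4.726 weeks.
Z = (38 − 33) / 4.726 = 1.058
P(T ≤ 38) = Φ(1.058) ≈ 0.855

0.855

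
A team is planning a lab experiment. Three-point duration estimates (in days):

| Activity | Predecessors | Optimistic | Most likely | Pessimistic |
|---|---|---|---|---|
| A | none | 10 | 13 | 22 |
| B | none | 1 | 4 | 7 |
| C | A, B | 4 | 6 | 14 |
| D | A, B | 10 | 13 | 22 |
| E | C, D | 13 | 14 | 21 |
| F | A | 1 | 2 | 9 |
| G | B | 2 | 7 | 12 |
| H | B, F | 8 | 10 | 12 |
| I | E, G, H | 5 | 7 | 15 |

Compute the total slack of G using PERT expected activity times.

te_A = (10 + 4·13 + 22)/6 = 84/6 = 14
te_B = (1 + 4·4 + 7)/6 = 24/6 = 4
te_C = (4 + 4·6 + 14)/6 = 42/6 = 7
te_D = (10 + 4·13 + 22)/6 = 84/6 = 14
te_E = (13 + 4·14 + 21)/6 = 90/6 = 15
te_F = (1 + 4·2 + 9)/6 = 18/6 = 3
te_G = (2 + 4·7 + 12)/6 = 42/6 = 7
te_H = (8 + 4·10 + 12)/6 = 60/6 = 10
te_I = (5 + 4·7 + 15)/6 = 48/6 = 8

Forward pass:
ES_A = 0; EF_A = 14
ES_B = 0; EF_B = 4
ES_C = max(EF_A=14, EF_B=4) = 14; EF_C = 14+7 = 21
ES_D = max(EF_A=14, EF_B=4) = 14; EF_D = 14+14 = 28
ES_E = max(EF_C=21, EF_D=28) = 28; EF_E = 28+15 = 43
ES_F = 14; EF_F = 14+3 = 17
ES_G = 4; EF_G = 4+7 = 11
ES_H = max(EF_B=4, EF_F=17) = 17; EF_H = 17+10 = 27
ES_I = max(EF_E=43, EF_G=11, EF_H=27) = 43; EF_I = 43+8 = 51
Expected project duration μ = 51 days. Critical path: A → D → E → I.

Backward pass:
LF_I = 51; LS_I = 51−8 = 43
LF_H = LS_I = 43; LS_H = 43−10 = 33
LF_G = LS_I = 43; LS_G = 43−7 = 36
LF_F = LS_H = 33; LS_F = 33−3 = 30
LF_E = LS_I = 43; LS_E = 43−15 = 28
LF_D = LS_E = 28; LS_D = 28−14 = 14
LF_C = LS_E = 28; LS_C = 28−7 = 21
LF_B = min(LS_C=21, LS_D=14, LS_G=36, LS_H=33) = 14; LS_B = 14−4 = 10
LF_A = min(LS_C=21, LS_D=14, LS_F=30) = 14; LS_A = 14−14 = 0
Slack_G = LS_G − ES_G = 36 − 4 = 32

32 days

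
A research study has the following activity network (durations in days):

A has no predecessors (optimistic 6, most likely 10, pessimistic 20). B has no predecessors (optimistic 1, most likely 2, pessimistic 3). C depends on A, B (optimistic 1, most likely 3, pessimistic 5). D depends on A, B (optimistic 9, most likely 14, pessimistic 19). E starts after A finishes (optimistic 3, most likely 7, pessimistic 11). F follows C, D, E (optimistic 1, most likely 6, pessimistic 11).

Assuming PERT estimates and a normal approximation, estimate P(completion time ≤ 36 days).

0.934

te_A = (6 + 4·10 + 20)/6 = 66/6 = 11; σ²_A = ((20−6)/6)² = 5.444
te_B = (1 + 4·2 + 3)/6 = 12/6 = 2; σ²_B = ((3−1)/6)² = 0.111
te_C = (1 + 4·3 + 5)/6 = 18/6 = 3; σ²_C = ((5−1)/6)² = 0.444
te_D = (9 + 4·14 + 19)/6 = 84/6 = 14; σ²_D = ((19−9)/6)² = 2.778
te_E = (3 + 4·7 + 11)/6 = 42/6 = 7; σ²_E = ((11−3)/6)² = 1.778
te_F = (1 + 4·6 + 11)/6 = 36/6 = 6; σ²_F = ((11−1)/6)² = 2.778

Forward pass:
ES_A = 0; EF_A = 11
ES_B = 0; EF_B = 2
ES_C = max(EF_A=11, EF_B=2) = 11; EF_C = 11+3 = 14
ES_D = max(EF_A=11, EF_B=2) = 11; EF_D = 11+14 = 25
ES_E = 11; EF_E = 11+7 = 18
ES_F = max(EF_C=14, EF_D=25, EF_E=18) = 25; EF_F = 25+6 = 31
Expected project duration μ = 31 days. Critical path: A → D → F.

Variance along critical path = 5.444 + 2.778 + 2.778 = 11.000; σ = √11.000 = 3.317 days.
Z = (36 − 31) / 3.317 = 1.508
P(T ≤ 36) = Φ(1.508) ≈ 0.934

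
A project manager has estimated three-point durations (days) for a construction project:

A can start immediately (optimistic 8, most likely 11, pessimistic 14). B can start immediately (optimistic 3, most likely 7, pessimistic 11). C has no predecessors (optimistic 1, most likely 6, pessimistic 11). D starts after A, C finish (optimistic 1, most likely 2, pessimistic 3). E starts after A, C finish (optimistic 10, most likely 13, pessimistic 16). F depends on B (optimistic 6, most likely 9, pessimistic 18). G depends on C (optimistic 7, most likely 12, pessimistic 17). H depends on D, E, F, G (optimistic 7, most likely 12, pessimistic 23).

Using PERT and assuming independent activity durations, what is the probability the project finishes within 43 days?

te_A = (8 + 4·11 + 14)/6 = 66/6 = 11; σ²_A = ((14−8)/6)² = 1.000
te_B = (3 + 4·7 + 11)/6 = 42/6 = 7; σ²_B = ((11−3)/6)² = 1.778
te_C = (1 + 4·6 + 11)/6 = 36/6 = 6; σ²_C = ((11−1)/6)² = 2.778
te_D = (1 + 4·2 + 3)/6 = 12/6 = 2; σ²_D = ((3−1)/6)² = 0.111
te_E = (10 + 4·13 + 16)/6 = 78/6 = 13; σ²_E = ((16−10)/6)² = 1.000
te_F = (6 + 4·9 + 18)/6 = 60/6 = 10; σ²_F = ((18−6)/6)² = 4.000
te_G = (7 + 4·12 + 17)/6 = 72/6 = 12; σ²_G = ((17−7)/6)² = 2.778
te_H = (7 + 4·12 + 23)/6 = 78/6 = 13; σ²_H = ((23−7)/6)² = 7.111

Forward pass:
ES_A = 0; EF_A = 11
ES_B = 0; EF_B = 7
ES_C = 0; EF_C = 6
ES_D = max(EF_A=11, EF_C=6) = 11; EF_D = 11+2 = 13
ES_E = max(EF_A=11, EF_C=6) = 11; EF_E = 11+13 = 24
ES_F = 7; EF_F = 7+10 = 17
ES_G = 6; EF_G = 6+12 = 18
ES_H = max(EF_D=13, EF_E=24, EF_F=17, EF_G=18) = 24; EF_H = 24+13 = 37
Expected project duration μ = 37 days. Critical path: A → E → H.

Variance along critical path = 1.000 + 1.000 + 7.111 = 9.111; σ = √9.111 = 3.018 days.
Z = (43 − 37) / 3.018 = 1.988
P(T ≤ 43) = Φ(1.988) ≈ 0.977

0.977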